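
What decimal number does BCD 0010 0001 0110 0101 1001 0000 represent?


Each 4-bit group → digit:
  0010 → 2
  0001 → 1
  0110 → 6
  0101 → 5
  1001 → 9
  0000 → 0
= 216590


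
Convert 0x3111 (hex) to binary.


Each hex digit → 4 binary bits:
  3 = 0011
  1 = 0001
  1 = 0001
  1 = 0001
Concatenate: 0011 0001 0001 0001
= 0011000100010001


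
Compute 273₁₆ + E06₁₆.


Align and add column by column (LSB to MSB, each column mod 16 with carry):
  0273
+ 0E06
  ----
  col 0: 3(3) + 6(6) + 0 (carry in) = 9 → 9(9), carry out 0
  col 1: 7(7) + 0(0) + 0 (carry in) = 7 → 7(7), carry out 0
  col 2: 2(2) + E(14) + 0 (carry in) = 16 → 0(0), carry out 1
  col 3: 0(0) + 0(0) + 1 (carry in) = 1 → 1(1), carry out 0
Reading digits MSB→LSB: 1079
Strip leading zeros: 1079
= 0x1079


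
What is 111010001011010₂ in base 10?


Positional values:
Bit 1: 1 × 2^1 = 2
Bit 3: 1 × 2^3 = 8
Bit 4: 1 × 2^4 = 16
Bit 6: 1 × 2^6 = 64
Bit 10: 1 × 2^10 = 1024
Bit 12: 1 × 2^12 = 4096
Bit 13: 1 × 2^13 = 8192
Bit 14: 1 × 2^14 = 16384
Sum = 2 + 8 + 16 + 64 + 1024 + 4096 + 8192 + 16384
= 29786


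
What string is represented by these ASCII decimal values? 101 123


Codes (decimal): 101 123
Per-code ASCII lookup:
  101  (range 97-122: lowercase, 101 - 97 = 4) → 'e'
  123  (special character) → '{'
= 'e{'


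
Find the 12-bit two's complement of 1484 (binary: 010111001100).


Original: 010111001100
Step 1 - Invert all bits: 101000110011
Step 2 - Add 1: 101000110011 + 1
= 101000110100 (represents -1484)


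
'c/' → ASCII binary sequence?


String: 'c/'  (2 characters)
Per-character ASCII lookup:
  'c': lowercase starts at 97: 'c' = 97 + 2 = 99 → 1100011
  '/': special character: '/' = 47 → 101111
= 1100011 101111


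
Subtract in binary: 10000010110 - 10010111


Align and subtract column by column (LSB to MSB, borrowing when needed):
  10000010110
- 00010010111
  -----------
  col 0: (0 - 0 borrow-in) - 1 → borrow from next column: (0+2) - 1 = 1, borrow out 1
  col 1: (1 - 1 borrow-in) - 1 → borrow from next column: (0+2) - 1 = 1, borrow out 1
  col 2: (1 - 1 borrow-in) - 1 → borrow from next column: (0+2) - 1 = 1, borrow out 1
  col 3: (0 - 1 borrow-in) - 0 → borrow from next column: (-1+2) - 0 = 1, borrow out 1
  col 4: (1 - 1 borrow-in) - 1 → borrow from next column: (0+2) - 1 = 1, borrow out 1
  col 5: (0 - 1 borrow-in) - 0 → borrow from next column: (-1+2) - 0 = 1, borrow out 1
  col 6: (0 - 1 borrow-in) - 0 → borrow from next column: (-1+2) - 0 = 1, borrow out 1
  col 7: (0 - 1 borrow-in) - 1 → borrow from next column: (-1+2) - 1 = 0, borrow out 1
  col 8: (0 - 1 borrow-in) - 0 → borrow from next column: (-1+2) - 0 = 1, borrow out 1
  col 9: (0 - 1 borrow-in) - 0 → borrow from next column: (-1+2) - 0 = 1, borrow out 1
  col 10: (1 - 1 borrow-in) - 0 → 0 - 0 = 0, borrow out 0
Reading bits MSB→LSB: 01101111111
Strip leading zeros: 1101111111
= 1101111111


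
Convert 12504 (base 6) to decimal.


Positional values (base 6):
  4 × 6^0 = 4 × 1 = 4
  0 × 6^1 = 0 × 6 = 0
  5 × 6^2 = 5 × 36 = 180
  2 × 6^3 = 2 × 216 = 432
  1 × 6^4 = 1 × 1296 = 1296
Sum = 4 + 0 + 180 + 432 + 1296
= 1912


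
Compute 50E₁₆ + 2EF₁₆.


Align and add column by column (LSB to MSB, each column mod 16 with carry):
  050E
+ 02EF
  ----
  col 0: E(14) + F(15) + 0 (carry in) = 29 → D(13), carry out 1
  col 1: 0(0) + E(14) + 1 (carry in) = 15 → F(15), carry out 0
  col 2: 5(5) + 2(2) + 0 (carry in) = 7 → 7(7), carry out 0
  col 3: 0(0) + 0(0) + 0 (carry in) = 0 → 0(0), carry out 0
Reading digits MSB→LSB: 07FD
Strip leading zeros: 7FD
= 0x7FD


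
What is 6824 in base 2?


Divide by 2 repeatedly:
6824 ÷ 2 = 3412 remainder 0
3412 ÷ 2 = 1706 remainder 0
1706 ÷ 2 = 853 remainder 0
853 ÷ 2 = 426 remainder 1
426 ÷ 2 = 213 remainder 0
213 ÷ 2 = 106 remainder 1
106 ÷ 2 = 53 remainder 0
53 ÷ 2 = 26 remainder 1
26 ÷ 2 = 13 remainder 0
13 ÷ 2 = 6 remainder 1
6 ÷ 2 = 3 remainder 0
3 ÷ 2 = 1 remainder 1
1 ÷ 2 = 0 remainder 1
Reading remainders bottom-up:
= 1101010101000


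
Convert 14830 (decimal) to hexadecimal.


Divide by 16 repeatedly:
14830 ÷ 16 = 926 remainder 14 (E)
926 ÷ 16 = 57 remainder 14 (E)
57 ÷ 16 = 3 remainder 9 (9)
3 ÷ 16 = 0 remainder 3 (3)
Reading remainders bottom-up:
= 0x39EE


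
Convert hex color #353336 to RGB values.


Hex: #353336
R = 35₁₆ = 53
G = 33₁₆ = 51
B = 36₁₆ = 54
= RGB(53, 51, 54)


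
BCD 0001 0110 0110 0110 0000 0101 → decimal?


Each 4-bit group → digit:
  0001 → 1
  0110 → 6
  0110 → 6
  0110 → 6
  0000 → 0
  0101 → 5
= 166605


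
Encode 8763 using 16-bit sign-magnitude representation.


Sign bit: 0 (positive)
Magnitude: 8763 = 010001000111011
= 0010001000111011


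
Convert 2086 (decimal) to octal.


Divide by 8 repeatedly:
2086 ÷ 8 = 260 remainder 6
260 ÷ 8 = 32 remainder 4
32 ÷ 8 = 4 remainder 0
4 ÷ 8 = 0 remainder 4
Reading remainders bottom-up:
= 0o4046


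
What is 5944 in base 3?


Divide by 3 repeatedly:
5944 ÷ 3 = 1981 remainder 1
1981 ÷ 3 = 660 remainder 1
660 ÷ 3 = 220 remainder 0
220 ÷ 3 = 73 remainder 1
73 ÷ 3 = 24 remainder 1
24 ÷ 3 = 8 remainder 0
8 ÷ 3 = 2 remainder 2
2 ÷ 3 = 0 remainder 2
Reading remainders bottom-up:
= 22011011


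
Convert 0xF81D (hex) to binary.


Each hex digit → 4 binary bits:
  F = 1111
  8 = 1000
  1 = 0001
  D = 1101
Concatenate: 1111 1000 0001 1101
= 1111100000011101


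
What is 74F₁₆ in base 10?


Positional values:
Position 0: F × 16^0 = 15 × 1 = 15
Position 1: 4 × 16^1 = 4 × 16 = 64
Position 2: 7 × 16^2 = 7 × 256 = 1792
Sum = 15 + 64 + 1792
= 1871


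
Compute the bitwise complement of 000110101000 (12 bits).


Original: 000110101000
Invert all bits:
  bit 0: 0 → 1
  bit 1: 0 → 1
  bit 2: 0 → 1
  bit 3: 1 → 0
  bit 4: 1 → 0
  bit 5: 0 → 1
  bit 6: 1 → 0
  bit 7: 0 → 1
  bit 8: 1 → 0
  bit 9: 0 → 1
  bit 10: 0 → 1
  bit 11: 0 → 1
= 111001010111


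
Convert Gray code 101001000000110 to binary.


Gray code: 101001000000110
MSB stays the same: 1
Each subsequent bit = prev_binary XOR current_gray:
  B[1] = 1 XOR 0 = 1
  B[2] = 1 XOR 1 = 0
  B[3] = 0 XOR 0 = 0
  B[4] = 0 XOR 0 = 0
  B[5] = 0 XOR 1 = 1
  B[6] = 1 XOR 0 = 1
  B[7] = 1 XOR 0 = 1
  B[8] = 1 XOR 0 = 1
  B[9] = 1 XOR 0 = 1
  B[10] = 1 XOR 0 = 1
  B[11] = 1 XOR 0 = 1
  B[12] = 1 XOR 1 = 0
  B[13] = 0 XOR 1 = 1
  B[14] = 1 XOR 0 = 1
= 110001111111011 (25595 decimal)


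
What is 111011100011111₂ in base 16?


Group into 4-bit nibbles: 0111011100011111
  0111 = 7
  0111 = 7
  0001 = 1
  1111 = F
= 0x771F


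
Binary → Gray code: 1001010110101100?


Binary: 1001010110101100
Gray code: G = B XOR (B >> 1)
B >> 1 = 0100101011010110
1001010110101100 XOR 0100101011010110:
  1 XOR 0 = 1
  0 XOR 1 = 1
  0 XOR 0 = 0
  1 XOR 0 = 1
  0 XOR 1 = 1
  1 XOR 0 = 1
  0 XOR 1 = 1
  1 XOR 0 = 1
  1 XOR 1 = 0
  0 XOR 1 = 1
  1 XOR 0 = 1
  0 XOR 1 = 1
  1 XOR 0 = 1
  1 XOR 1 = 0
  0 XOR 1 = 1
  0 XOR 0 = 0
= 1101111101111010


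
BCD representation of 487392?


Each digit → 4-bit binary:
  4 → 0100
  8 → 1000
  7 → 0111
  3 → 0011
  9 → 1001
  2 → 0010
= 0100 1000 0111 0011 1001 0010


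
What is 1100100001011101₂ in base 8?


Group into 3-bit groups: 001100100001011101
  001 = 1
  100 = 4
  100 = 4
  001 = 1
  011 = 3
  101 = 5
= 0o144135


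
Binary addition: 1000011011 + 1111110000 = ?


Align and add column by column (LSB to MSB, carry propagating):
  01000011011
+ 01111110000
  -----------
  col 0: 1 + 0 + 0 (carry in) = 1 → bit 1, carry out 0
  col 1: 1 + 0 + 0 (carry in) = 1 → bit 1, carry out 0
  col 2: 0 + 0 + 0 (carry in) = 0 → bit 0, carry out 0
  col 3: 1 + 0 + 0 (carry in) = 1 → bit 1, carry out 0
  col 4: 1 + 1 + 0 (carry in) = 2 → bit 0, carry out 1
  col 5: 0 + 1 + 1 (carry in) = 2 → bit 0, carry out 1
  col 6: 0 + 1 + 1 (carry in) = 2 → bit 0, carry out 1
  col 7: 0 + 1 + 1 (carry in) = 2 → bit 0, carry out 1
  col 8: 0 + 1 + 1 (carry in) = 2 → bit 0, carry out 1
  col 9: 1 + 1 + 1 (carry in) = 3 → bit 1, carry out 1
  col 10: 0 + 0 + 1 (carry in) = 1 → bit 1, carry out 0
Reading bits MSB→LSB: 11000001011
Strip leading zeros: 11000001011
= 11000001011


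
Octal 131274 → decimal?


Positional values:
Position 0: 4 × 8^0 = 4
Position 1: 7 × 8^1 = 56
Position 2: 2 × 8^2 = 128
Position 3: 1 × 8^3 = 512
Position 4: 3 × 8^4 = 12288
Position 5: 1 × 8^5 = 32768
Sum = 4 + 56 + 128 + 512 + 12288 + 32768
= 45756


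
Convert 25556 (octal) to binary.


Each octal digit → 3 binary bits:
  2 = 010
  5 = 101
  5 = 101
  5 = 101
  6 = 110
Concatenate: 010 101 101 101 110
= 010101101101110


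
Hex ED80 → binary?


Each hex digit → 4 binary bits:
  E = 1110
  D = 1101
  8 = 1000
  0 = 0000
Concatenate: 1110 1101 1000 0000
= 1110110110000000


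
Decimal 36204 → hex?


Divide by 16 repeatedly:
36204 ÷ 16 = 2262 remainder 12 (C)
2262 ÷ 16 = 141 remainder 6 (6)
141 ÷ 16 = 8 remainder 13 (D)
8 ÷ 16 = 0 remainder 8 (8)
Reading remainders bottom-up:
= 0x8D6C


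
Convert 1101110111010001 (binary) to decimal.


Positional values:
Bit 0: 1 × 2^0 = 1
Bit 4: 1 × 2^4 = 16
Bit 6: 1 × 2^6 = 64
Bit 7: 1 × 2^7 = 128
Bit 8: 1 × 2^8 = 256
Bit 10: 1 × 2^10 = 1024
Bit 11: 1 × 2^11 = 2048
Bit 12: 1 × 2^12 = 4096
Bit 14: 1 × 2^14 = 16384
Bit 15: 1 × 2^15 = 32768
Sum = 1 + 16 + 64 + 128 + 256 + 1024 + 2048 + 4096 + 16384 + 32768
= 56785


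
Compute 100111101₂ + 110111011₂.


Align and add column by column (LSB to MSB, carry propagating):
  0100111101
+ 0110111011
  ----------
  col 0: 1 + 1 + 0 (carry in) = 2 → bit 0, carry out 1
  col 1: 0 + 1 + 1 (carry in) = 2 → bit 0, carry out 1
  col 2: 1 + 0 + 1 (carry in) = 2 → bit 0, carry out 1
  col 3: 1 + 1 + 1 (carry in) = 3 → bit 1, carry out 1
  col 4: 1 + 1 + 1 (carry in) = 3 → bit 1, carry out 1
  col 5: 1 + 1 + 1 (carry in) = 3 → bit 1, carry out 1
  col 6: 0 + 0 + 1 (carry in) = 1 → bit 1, carry out 0
  col 7: 0 + 1 + 0 (carry in) = 1 → bit 1, carry out 0
  col 8: 1 + 1 + 0 (carry in) = 2 → bit 0, carry out 1
  col 9: 0 + 0 + 1 (carry in) = 1 → bit 1, carry out 0
Reading bits MSB→LSB: 1011111000
Strip leading zeros: 1011111000
= 1011111000


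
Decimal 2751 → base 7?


Divide by 7 repeatedly:
2751 ÷ 7 = 393 remainder 0
393 ÷ 7 = 56 remainder 1
56 ÷ 7 = 8 remainder 0
8 ÷ 7 = 1 remainder 1
1 ÷ 7 = 0 remainder 1
Reading remainders bottom-up:
= 11010


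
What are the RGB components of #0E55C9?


Hex: #0E55C9
R = 0E₁₆ = 14
G = 55₁₆ = 85
B = C9₁₆ = 201
= RGB(14, 85, 201)


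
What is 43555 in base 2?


Divide by 2 repeatedly:
43555 ÷ 2 = 21777 remainder 1
21777 ÷ 2 = 10888 remainder 1
10888 ÷ 2 = 5444 remainder 0
5444 ÷ 2 = 2722 remainder 0
2722 ÷ 2 = 1361 remainder 0
1361 ÷ 2 = 680 remainder 1
680 ÷ 2 = 340 remainder 0
340 ÷ 2 = 170 remainder 0
170 ÷ 2 = 85 remainder 0
85 ÷ 2 = 42 remainder 1
42 ÷ 2 = 21 remainder 0
21 ÷ 2 = 10 remainder 1
10 ÷ 2 = 5 remainder 0
5 ÷ 2 = 2 remainder 1
2 ÷ 2 = 1 remainder 0
1 ÷ 2 = 0 remainder 1
Reading remainders bottom-up:
= 1010101000100011


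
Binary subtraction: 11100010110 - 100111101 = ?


Align and subtract column by column (LSB to MSB, borrowing when needed):
  11100010110
- 00100111101
  -----------
  col 0: (0 - 0 borrow-in) - 1 → borrow from next column: (0+2) - 1 = 1, borrow out 1
  col 1: (1 - 1 borrow-in) - 0 → 0 - 0 = 0, borrow out 0
  col 2: (1 - 0 borrow-in) - 1 → 1 - 1 = 0, borrow out 0
  col 3: (0 - 0 borrow-in) - 1 → borrow from next column: (0+2) - 1 = 1, borrow out 1
  col 4: (1 - 1 borrow-in) - 1 → borrow from next column: (0+2) - 1 = 1, borrow out 1
  col 5: (0 - 1 borrow-in) - 1 → borrow from next column: (-1+2) - 1 = 0, borrow out 1
  col 6: (0 - 1 borrow-in) - 0 → borrow from next column: (-1+2) - 0 = 1, borrow out 1
  col 7: (0 - 1 borrow-in) - 0 → borrow from next column: (-1+2) - 0 = 1, borrow out 1
  col 8: (1 - 1 borrow-in) - 1 → borrow from next column: (0+2) - 1 = 1, borrow out 1
  col 9: (1 - 1 borrow-in) - 0 → 0 - 0 = 0, borrow out 0
  col 10: (1 - 0 borrow-in) - 0 → 1 - 0 = 1, borrow out 0
Reading bits MSB→LSB: 10111011001
Strip leading zeros: 10111011001
= 10111011001


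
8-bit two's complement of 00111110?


Original: 00111110
Step 1 - Invert all bits: 11000001
Step 2 - Add 1: 11000001 + 1
= 11000010 (represents -62)


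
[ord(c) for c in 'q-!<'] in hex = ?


String: 'q-!<'  (4 characters)
Per-character ASCII lookup:
  'q': lowercase starts at 97: 'q' = 97 + 16 = 113 → 0x71
  '-': special character: '-' = 45 → 0x2D
  '!': special character: '!' = 33 → 0x21
  '<': special character: '<' = 60 → 0x3C
= 0x71 0x2D 0x21 0x3C


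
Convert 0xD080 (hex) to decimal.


Positional values:
Position 0: 0 × 16^0 = 0 × 1 = 0
Position 1: 8 × 16^1 = 8 × 16 = 128
Position 2: 0 × 16^2 = 0 × 256 = 0
Position 3: D × 16^3 = 13 × 4096 = 53248
Sum = 0 + 128 + 0 + 53248
= 53376


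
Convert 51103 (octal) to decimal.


Positional values:
Position 0: 3 × 8^0 = 3
Position 1: 0 × 8^1 = 0
Position 2: 1 × 8^2 = 64
Position 3: 1 × 8^3 = 512
Position 4: 5 × 8^4 = 20480
Sum = 3 + 0 + 64 + 512 + 20480
= 21059


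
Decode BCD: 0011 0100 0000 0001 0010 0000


Each 4-bit group → digit:
  0011 → 3
  0100 → 4
  0000 → 0
  0001 → 1
  0010 → 2
  0000 → 0
= 340120


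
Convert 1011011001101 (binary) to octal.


Group into 3-bit groups: 001011011001101
  001 = 1
  011 = 3
  011 = 3
  001 = 1
  101 = 5
= 0o13315


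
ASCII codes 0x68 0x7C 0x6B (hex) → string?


Codes (hex): 0x68 0x7C 0x6B
Per-code ASCII lookup:
  0x68 = 104  (range 97-122: lowercase, 104 - 97 = 7) → 'h'
  0x7C = 124  (special character) → '|'
  0x6B = 107  (range 97-122: lowercase, 107 - 97 = 10) → 'k'
= 'h|k'


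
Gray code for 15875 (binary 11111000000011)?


Binary: 11111000000011
Gray code: G = B XOR (B >> 1)
B >> 1 = 01111100000001
11111000000011 XOR 01111100000001:
  1 XOR 0 = 1
  1 XOR 1 = 0
  1 XOR 1 = 0
  1 XOR 1 = 0
  1 XOR 1 = 0
  0 XOR 1 = 1
  0 XOR 0 = 0
  0 XOR 0 = 0
  0 XOR 0 = 0
  0 XOR 0 = 0
  0 XOR 0 = 0
  0 XOR 0 = 0
  1 XOR 0 = 1
  1 XOR 1 = 0
= 10000100000010


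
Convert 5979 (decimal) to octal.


Divide by 8 repeatedly:
5979 ÷ 8 = 747 remainder 3
747 ÷ 8 = 93 remainder 3
93 ÷ 8 = 11 remainder 5
11 ÷ 8 = 1 remainder 3
1 ÷ 8 = 0 remainder 1
Reading remainders bottom-up:
= 0o13533


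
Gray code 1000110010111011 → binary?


Gray code: 1000110010111011
MSB stays the same: 1
Each subsequent bit = prev_binary XOR current_gray:
  B[1] = 1 XOR 0 = 1
  B[2] = 1 XOR 0 = 1
  B[3] = 1 XOR 0 = 1
  B[4] = 1 XOR 1 = 0
  B[5] = 0 XOR 1 = 1
  B[6] = 1 XOR 0 = 1
  B[7] = 1 XOR 0 = 1
  B[8] = 1 XOR 1 = 0
  B[9] = 0 XOR 0 = 0
  B[10] = 0 XOR 1 = 1
  B[11] = 1 XOR 1 = 0
  B[12] = 0 XOR 1 = 1
  B[13] = 1 XOR 0 = 1
  B[14] = 1 XOR 1 = 0
  B[15] = 0 XOR 1 = 1
= 1111011100101101 (63277 decimal)


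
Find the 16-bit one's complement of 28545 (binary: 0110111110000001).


Original: 0110111110000001
Invert all bits:
  bit 0: 0 → 1
  bit 1: 1 → 0
  bit 2: 1 → 0
  bit 3: 0 → 1
  bit 4: 1 → 0
  bit 5: 1 → 0
  bit 6: 1 → 0
  bit 7: 1 → 0
  bit 8: 1 → 0
  bit 9: 0 → 1
  bit 10: 0 → 1
  bit 11: 0 → 1
  bit 12: 0 → 1
  bit 13: 0 → 1
  bit 14: 0 → 1
  bit 15: 1 → 0
= 1001000001111110


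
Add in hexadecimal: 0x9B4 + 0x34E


Align and add column by column (LSB to MSB, each column mod 16 with carry):
  09B4
+ 034E
  ----
  col 0: 4(4) + E(14) + 0 (carry in) = 18 → 2(2), carry out 1
  col 1: B(11) + 4(4) + 1 (carry in) = 16 → 0(0), carry out 1
  col 2: 9(9) + 3(3) + 1 (carry in) = 13 → D(13), carry out 0
  col 3: 0(0) + 0(0) + 0 (carry in) = 0 → 0(0), carry out 0
Reading digits MSB→LSB: 0D02
Strip leading zeros: D02
= 0xD02


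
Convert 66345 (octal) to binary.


Each octal digit → 3 binary bits:
  6 = 110
  6 = 110
  3 = 011
  4 = 100
  5 = 101
Concatenate: 110 110 011 100 101
= 110110011100101


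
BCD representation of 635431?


Each digit → 4-bit binary:
  6 → 0110
  3 → 0011
  5 → 0101
  4 → 0100
  3 → 0011
  1 → 0001
= 0110 0011 0101 0100 0011 0001


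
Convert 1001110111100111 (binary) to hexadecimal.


Group into 4-bit nibbles: 1001110111100111
  1001 = 9
  1101 = D
  1110 = E
  0111 = 7
= 0x9DE7


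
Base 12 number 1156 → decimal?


Positional values (base 12):
  6 × 12^0 = 6 × 1 = 6
  5 × 12^1 = 5 × 12 = 60
  1 × 12^2 = 1 × 144 = 144
  1 × 12^3 = 1 × 1728 = 1728
Sum = 6 + 60 + 144 + 1728
= 1938


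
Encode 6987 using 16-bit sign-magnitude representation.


Sign bit: 0 (positive)
Magnitude: 6987 = 001101101001011
= 0001101101001011


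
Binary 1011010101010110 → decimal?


Positional values:
Bit 1: 1 × 2^1 = 2
Bit 2: 1 × 2^2 = 4
Bit 4: 1 × 2^4 = 16
Bit 6: 1 × 2^6 = 64
Bit 8: 1 × 2^8 = 256
Bit 10: 1 × 2^10 = 1024
Bit 12: 1 × 2^12 = 4096
Bit 13: 1 × 2^13 = 8192
Bit 15: 1 × 2^15 = 32768
Sum = 2 + 4 + 16 + 64 + 256 + 1024 + 4096 + 8192 + 32768
= 46422


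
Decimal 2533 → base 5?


Divide by 5 repeatedly:
2533 ÷ 5 = 506 remainder 3
506 ÷ 5 = 101 remainder 1
101 ÷ 5 = 20 remainder 1
20 ÷ 5 = 4 remainder 0
4 ÷ 5 = 0 remainder 4
Reading remainders bottom-up:
= 40113


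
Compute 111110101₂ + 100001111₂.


Align and add column by column (LSB to MSB, carry propagating):
  0111110101
+ 0100001111
  ----------
  col 0: 1 + 1 + 0 (carry in) = 2 → bit 0, carry out 1
  col 1: 0 + 1 + 1 (carry in) = 2 → bit 0, carry out 1
  col 2: 1 + 1 + 1 (carry in) = 3 → bit 1, carry out 1
  col 3: 0 + 1 + 1 (carry in) = 2 → bit 0, carry out 1
  col 4: 1 + 0 + 1 (carry in) = 2 → bit 0, carry out 1
  col 5: 1 + 0 + 1 (carry in) = 2 → bit 0, carry out 1
  col 6: 1 + 0 + 1 (carry in) = 2 → bit 0, carry out 1
  col 7: 1 + 0 + 1 (carry in) = 2 → bit 0, carry out 1
  col 8: 1 + 1 + 1 (carry in) = 3 → bit 1, carry out 1
  col 9: 0 + 0 + 1 (carry in) = 1 → bit 1, carry out 0
Reading bits MSB→LSB: 1100000100
Strip leading zeros: 1100000100
= 1100000100


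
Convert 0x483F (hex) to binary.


Each hex digit → 4 binary bits:
  4 = 0100
  8 = 1000
  3 = 0011
  F = 1111
Concatenate: 0100 1000 0011 1111
= 0100100000111111


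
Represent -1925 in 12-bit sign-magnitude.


Sign bit: 1 (negative)
Magnitude: 1925 = 11110000101
= 111110000101


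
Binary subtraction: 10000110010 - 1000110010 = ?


Align and subtract column by column (LSB to MSB, borrowing when needed):
  10000110010
- 01000110010
  -----------
  col 0: (0 - 0 borrow-in) - 0 → 0 - 0 = 0, borrow out 0
  col 1: (1 - 0 borrow-in) - 1 → 1 - 1 = 0, borrow out 0
  col 2: (0 - 0 borrow-in) - 0 → 0 - 0 = 0, borrow out 0
  col 3: (0 - 0 borrow-in) - 0 → 0 - 0 = 0, borrow out 0
  col 4: (1 - 0 borrow-in) - 1 → 1 - 1 = 0, borrow out 0
  col 5: (1 - 0 borrow-in) - 1 → 1 - 1 = 0, borrow out 0
  col 6: (0 - 0 borrow-in) - 0 → 0 - 0 = 0, borrow out 0
  col 7: (0 - 0 borrow-in) - 0 → 0 - 0 = 0, borrow out 0
  col 8: (0 - 0 borrow-in) - 0 → 0 - 0 = 0, borrow out 0
  col 9: (0 - 0 borrow-in) - 1 → borrow from next column: (0+2) - 1 = 1, borrow out 1
  col 10: (1 - 1 borrow-in) - 0 → 0 - 0 = 0, borrow out 0
Reading bits MSB→LSB: 01000000000
Strip leading zeros: 1000000000
= 1000000000


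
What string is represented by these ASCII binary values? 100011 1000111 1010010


Codes (binary): 100011 1000111 1010010
Per-code ASCII lookup:
  100011 = 35  (special character) → '#'
  1000111 = 71  (range 65-90: uppercase, 71 - 65 = 6) → 'G'
  1010010 = 82  (range 65-90: uppercase, 82 - 65 = 17) → 'R'
= '#GR'


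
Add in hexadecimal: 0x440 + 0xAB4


Align and add column by column (LSB to MSB, each column mod 16 with carry):
  0440
+ 0AB4
  ----
  col 0: 0(0) + 4(4) + 0 (carry in) = 4 → 4(4), carry out 0
  col 1: 4(4) + B(11) + 0 (carry in) = 15 → F(15), carry out 0
  col 2: 4(4) + A(10) + 0 (carry in) = 14 → E(14), carry out 0
  col 3: 0(0) + 0(0) + 0 (carry in) = 0 → 0(0), carry out 0
Reading digits MSB→LSB: 0EF4
Strip leading zeros: EF4
= 0xEF4


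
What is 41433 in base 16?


Divide by 16 repeatedly:
41433 ÷ 16 = 2589 remainder 9 (9)
2589 ÷ 16 = 161 remainder 13 (D)
161 ÷ 16 = 10 remainder 1 (1)
10 ÷ 16 = 0 remainder 10 (A)
Reading remainders bottom-up:
= 0xA1D9


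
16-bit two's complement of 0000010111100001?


Original: 0000010111100001
Step 1 - Invert all bits: 1111101000011110
Step 2 - Add 1: 1111101000011110 + 1
= 1111101000011111 (represents -1505)


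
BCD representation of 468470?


Each digit → 4-bit binary:
  4 → 0100
  6 → 0110
  8 → 1000
  4 → 0100
  7 → 0111
  0 → 0000
= 0100 0110 1000 0100 0111 0000


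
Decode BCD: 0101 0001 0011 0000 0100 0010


Each 4-bit group → digit:
  0101 → 5
  0001 → 1
  0011 → 3
  0000 → 0
  0100 → 4
  0010 → 2
= 513042


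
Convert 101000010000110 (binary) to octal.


Group into 3-bit groups: 101000010000110
  101 = 5
  000 = 0
  010 = 2
  000 = 0
  110 = 6
= 0o50206


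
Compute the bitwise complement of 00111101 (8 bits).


Original: 00111101
Invert all bits:
  bit 0: 0 → 1
  bit 1: 0 → 1
  bit 2: 1 → 0
  bit 3: 1 → 0
  bit 4: 1 → 0
  bit 5: 1 → 0
  bit 6: 0 → 1
  bit 7: 1 → 0
= 11000010


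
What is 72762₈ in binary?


Each octal digit → 3 binary bits:
  7 = 111
  2 = 010
  7 = 111
  6 = 110
  2 = 010
Concatenate: 111 010 111 110 010
= 111010111110010


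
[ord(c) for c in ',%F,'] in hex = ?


String: ',%F,'  (4 characters)
Per-character ASCII lookup:
  ',': special character: ',' = 44 → 0x2C
  '%': special character: '%' = 37 → 0x25
  'F': uppercase starts at 65: 'F' = 65 + 5 = 70 → 0x46
  ',': special character: ',' = 44 → 0x2C
= 0x2C 0x25 0x46 0x2C


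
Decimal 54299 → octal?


Divide by 8 repeatedly:
54299 ÷ 8 = 6787 remainder 3
6787 ÷ 8 = 848 remainder 3
848 ÷ 8 = 106 remainder 0
106 ÷ 8 = 13 remainder 2
13 ÷ 8 = 1 remainder 5
1 ÷ 8 = 0 remainder 1
Reading remainders bottom-up:
= 0o152033


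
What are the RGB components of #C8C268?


Hex: #C8C268
R = C8₁₆ = 200
G = C2₁₆ = 194
B = 68₁₆ = 104
= RGB(200, 194, 104)


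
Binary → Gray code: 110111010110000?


Binary: 110111010110000
Gray code: G = B XOR (B >> 1)
B >> 1 = 011011101011000
110111010110000 XOR 011011101011000:
  1 XOR 0 = 1
  1 XOR 1 = 0
  0 XOR 1 = 1
  1 XOR 0 = 1
  1 XOR 1 = 0
  1 XOR 1 = 0
  0 XOR 1 = 1
  1 XOR 0 = 1
  0 XOR 1 = 1
  1 XOR 0 = 1
  1 XOR 1 = 0
  0 XOR 1 = 1
  0 XOR 0 = 0
  0 XOR 0 = 0
  0 XOR 0 = 0
= 101100111101000


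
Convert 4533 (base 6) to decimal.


Positional values (base 6):
  3 × 6^0 = 3 × 1 = 3
  3 × 6^1 = 3 × 6 = 18
  5 × 6^2 = 5 × 36 = 180
  4 × 6^3 = 4 × 216 = 864
Sum = 3 + 18 + 180 + 864
= 1065


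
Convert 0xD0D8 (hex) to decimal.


Positional values:
Position 0: 8 × 16^0 = 8 × 1 = 8
Position 1: D × 16^1 = 13 × 16 = 208
Position 2: 0 × 16^2 = 0 × 256 = 0
Position 3: D × 16^3 = 13 × 4096 = 53248
Sum = 8 + 208 + 0 + 53248
= 53464


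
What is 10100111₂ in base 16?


Group into 4-bit nibbles: 10100111
  1010 = A
  0111 = 7
= 0xA7


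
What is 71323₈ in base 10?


Positional values:
Position 0: 3 × 8^0 = 3
Position 1: 2 × 8^1 = 16
Position 2: 3 × 8^2 = 192
Position 3: 1 × 8^3 = 512
Position 4: 7 × 8^4 = 28672
Sum = 3 + 16 + 192 + 512 + 28672
= 29395


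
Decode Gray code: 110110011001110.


Gray code: 110110011001110
MSB stays the same: 1
Each subsequent bit = prev_binary XOR current_gray:
  B[1] = 1 XOR 1 = 0
  B[2] = 0 XOR 0 = 0
  B[3] = 0 XOR 1 = 1
  B[4] = 1 XOR 1 = 0
  B[5] = 0 XOR 0 = 0
  B[6] = 0 XOR 0 = 0
  B[7] = 0 XOR 1 = 1
  B[8] = 1 XOR 1 = 0
  B[9] = 0 XOR 0 = 0
  B[10] = 0 XOR 0 = 0
  B[11] = 0 XOR 1 = 1
  B[12] = 1 XOR 1 = 0
  B[13] = 0 XOR 1 = 1
  B[14] = 1 XOR 0 = 1
= 100100010001011 (18571 decimal)


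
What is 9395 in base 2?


Divide by 2 repeatedly:
9395 ÷ 2 = 4697 remainder 1
4697 ÷ 2 = 2348 remainder 1
2348 ÷ 2 = 1174 remainder 0
1174 ÷ 2 = 587 remainder 0
587 ÷ 2 = 293 remainder 1
293 ÷ 2 = 146 remainder 1
146 ÷ 2 = 73 remainder 0
73 ÷ 2 = 36 remainder 1
36 ÷ 2 = 18 remainder 0
18 ÷ 2 = 9 remainder 0
9 ÷ 2 = 4 remainder 1
4 ÷ 2 = 2 remainder 0
2 ÷ 2 = 1 remainder 0
1 ÷ 2 = 0 remainder 1
Reading remainders bottom-up:
= 10010010110011


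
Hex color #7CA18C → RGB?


Hex: #7CA18C
R = 7C₁₆ = 124
G = A1₁₆ = 161
B = 8C₁₆ = 140
= RGB(124, 161, 140)


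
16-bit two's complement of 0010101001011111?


Original: 0010101001011111
Step 1 - Invert all bits: 1101010110100000
Step 2 - Add 1: 1101010110100000 + 1
= 1101010110100001 (represents -10847)


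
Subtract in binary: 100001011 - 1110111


Align and subtract column by column (LSB to MSB, borrowing when needed):
  100001011
- 001110111
  ---------
  col 0: (1 - 0 borrow-in) - 1 → 1 - 1 = 0, borrow out 0
  col 1: (1 - 0 borrow-in) - 1 → 1 - 1 = 0, borrow out 0
  col 2: (0 - 0 borrow-in) - 1 → borrow from next column: (0+2) - 1 = 1, borrow out 1
  col 3: (1 - 1 borrow-in) - 0 → 0 - 0 = 0, borrow out 0
  col 4: (0 - 0 borrow-in) - 1 → borrow from next column: (0+2) - 1 = 1, borrow out 1
  col 5: (0 - 1 borrow-in) - 1 → borrow from next column: (-1+2) - 1 = 0, borrow out 1
  col 6: (0 - 1 borrow-in) - 1 → borrow from next column: (-1+2) - 1 = 0, borrow out 1
  col 7: (0 - 1 borrow-in) - 0 → borrow from next column: (-1+2) - 0 = 1, borrow out 1
  col 8: (1 - 1 borrow-in) - 0 → 0 - 0 = 0, borrow out 0
Reading bits MSB→LSB: 010010100
Strip leading zeros: 10010100
= 10010100


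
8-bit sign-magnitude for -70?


Sign bit: 1 (negative)
Magnitude: 70 = 1000110
= 11000110


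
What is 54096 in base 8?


Divide by 8 repeatedly:
54096 ÷ 8 = 6762 remainder 0
6762 ÷ 8 = 845 remainder 2
845 ÷ 8 = 105 remainder 5
105 ÷ 8 = 13 remainder 1
13 ÷ 8 = 1 remainder 5
1 ÷ 8 = 0 remainder 1
Reading remainders bottom-up:
= 0o151520


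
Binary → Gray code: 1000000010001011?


Binary: 1000000010001011
Gray code: G = B XOR (B >> 1)
B >> 1 = 0100000001000101
1000000010001011 XOR 0100000001000101:
  1 XOR 0 = 1
  0 XOR 1 = 1
  0 XOR 0 = 0
  0 XOR 0 = 0
  0 XOR 0 = 0
  0 XOR 0 = 0
  0 XOR 0 = 0
  0 XOR 0 = 0
  1 XOR 0 = 1
  0 XOR 1 = 1
  0 XOR 0 = 0
  0 XOR 0 = 0
  1 XOR 0 = 1
  0 XOR 1 = 1
  1 XOR 0 = 1
  1 XOR 1 = 0
= 1100000011001110


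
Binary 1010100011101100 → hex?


Group into 4-bit nibbles: 1010100011101100
  1010 = A
  1000 = 8
  1110 = E
  1100 = C
= 0xA8EC


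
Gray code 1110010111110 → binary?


Gray code: 1110010111110
MSB stays the same: 1
Each subsequent bit = prev_binary XOR current_gray:
  B[1] = 1 XOR 1 = 0
  B[2] = 0 XOR 1 = 1
  B[3] = 1 XOR 0 = 1
  B[4] = 1 XOR 0 = 1
  B[5] = 1 XOR 1 = 0
  B[6] = 0 XOR 0 = 0
  B[7] = 0 XOR 1 = 1
  B[8] = 1 XOR 1 = 0
  B[9] = 0 XOR 1 = 1
  B[10] = 1 XOR 1 = 0
  B[11] = 0 XOR 1 = 1
  B[12] = 1 XOR 0 = 1
= 1011100101011 (5931 decimal)


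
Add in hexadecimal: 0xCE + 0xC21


Align and add column by column (LSB to MSB, each column mod 16 with carry):
  00CE
+ 0C21
  ----
  col 0: E(14) + 1(1) + 0 (carry in) = 15 → F(15), carry out 0
  col 1: C(12) + 2(2) + 0 (carry in) = 14 → E(14), carry out 0
  col 2: 0(0) + C(12) + 0 (carry in) = 12 → C(12), carry out 0
  col 3: 0(0) + 0(0) + 0 (carry in) = 0 → 0(0), carry out 0
Reading digits MSB→LSB: 0CEF
Strip leading zeros: CEF
= 0xCEF


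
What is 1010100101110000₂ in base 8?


Group into 3-bit groups: 001010100101110000
  001 = 1
  010 = 2
  100 = 4
  101 = 5
  110 = 6
  000 = 0
= 0o124560


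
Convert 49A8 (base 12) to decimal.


Positional values (base 12):
  8 × 12^0 = 8 × 1 = 8
  A × 12^1 = 10 × 12 = 120
  9 × 12^2 = 9 × 144 = 1296
  4 × 12^3 = 4 × 1728 = 6912
Sum = 8 + 120 + 1296 + 6912
= 8336


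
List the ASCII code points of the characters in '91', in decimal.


String: '91'  (2 characters)
Per-character ASCII lookup:
  '9': digits start at 48: '9' = 48 + 9 = 57
  '1': digits start at 48: '1' = 48 + 1 = 49
= 57 49


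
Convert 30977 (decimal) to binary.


Divide by 2 repeatedly:
30977 ÷ 2 = 15488 remainder 1
15488 ÷ 2 = 7744 remainder 0
7744 ÷ 2 = 3872 remainder 0
3872 ÷ 2 = 1936 remainder 0
1936 ÷ 2 = 968 remainder 0
968 ÷ 2 = 484 remainder 0
484 ÷ 2 = 242 remainder 0
242 ÷ 2 = 121 remainder 0
121 ÷ 2 = 60 remainder 1
60 ÷ 2 = 30 remainder 0
30 ÷ 2 = 15 remainder 0
15 ÷ 2 = 7 remainder 1
7 ÷ 2 = 3 remainder 1
3 ÷ 2 = 1 remainder 1
1 ÷ 2 = 0 remainder 1
Reading remainders bottom-up:
= 111100100000001


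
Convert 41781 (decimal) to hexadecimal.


Divide by 16 repeatedly:
41781 ÷ 16 = 2611 remainder 5 (5)
2611 ÷ 16 = 163 remainder 3 (3)
163 ÷ 16 = 10 remainder 3 (3)
10 ÷ 16 = 0 remainder 10 (A)
Reading remainders bottom-up:
= 0xA335


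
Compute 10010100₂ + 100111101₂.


Align and add column by column (LSB to MSB, carry propagating):
  0010010100
+ 0100111101
  ----------
  col 0: 0 + 1 + 0 (carry in) = 1 → bit 1, carry out 0
  col 1: 0 + 0 + 0 (carry in) = 0 → bit 0, carry out 0
  col 2: 1 + 1 + 0 (carry in) = 2 → bit 0, carry out 1
  col 3: 0 + 1 + 1 (carry in) = 2 → bit 0, carry out 1
  col 4: 1 + 1 + 1 (carry in) = 3 → bit 1, carry out 1
  col 5: 0 + 1 + 1 (carry in) = 2 → bit 0, carry out 1
  col 6: 0 + 0 + 1 (carry in) = 1 → bit 1, carry out 0
  col 7: 1 + 0 + 0 (carry in) = 1 → bit 1, carry out 0
  col 8: 0 + 1 + 0 (carry in) = 1 → bit 1, carry out 0
  col 9: 0 + 0 + 0 (carry in) = 0 → bit 0, carry out 0
Reading bits MSB→LSB: 0111010001
Strip leading zeros: 111010001
= 111010001


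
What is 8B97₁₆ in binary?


Each hex digit → 4 binary bits:
  8 = 1000
  B = 1011
  9 = 1001
  7 = 0111
Concatenate: 1000 1011 1001 0111
= 1000101110010111


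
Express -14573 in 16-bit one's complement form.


Original: 0011100011101101
Invert all bits:
  bit 0: 0 → 1
  bit 1: 0 → 1
  bit 2: 1 → 0
  bit 3: 1 → 0
  bit 4: 1 → 0
  bit 5: 0 → 1
  bit 6: 0 → 1
  bit 7: 0 → 1
  bit 8: 1 → 0
  bit 9: 1 → 0
  bit 10: 1 → 0
  bit 11: 0 → 1
  bit 12: 1 → 0
  bit 13: 1 → 0
  bit 14: 0 → 1
  bit 15: 1 → 0
= 1100011100010010


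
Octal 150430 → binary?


Each octal digit → 3 binary bits:
  1 = 001
  5 = 101
  0 = 000
  4 = 100
  3 = 011
  0 = 000
Concatenate: 001 101 000 100 011 000
= 001101000100011000


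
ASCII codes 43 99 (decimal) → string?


Codes (decimal): 43 99
Per-code ASCII lookup:
  43  (special character) → '+'
  99  (range 97-122: lowercase, 99 - 97 = 2) → 'c'
= '+c'


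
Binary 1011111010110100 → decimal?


Positional values:
Bit 2: 1 × 2^2 = 4
Bit 4: 1 × 2^4 = 16
Bit 5: 1 × 2^5 = 32
Bit 7: 1 × 2^7 = 128
Bit 9: 1 × 2^9 = 512
Bit 10: 1 × 2^10 = 1024
Bit 11: 1 × 2^11 = 2048
Bit 12: 1 × 2^12 = 4096
Bit 13: 1 × 2^13 = 8192
Bit 15: 1 × 2^15 = 32768
Sum = 4 + 16 + 32 + 128 + 512 + 1024 + 2048 + 4096 + 8192 + 32768
= 48820


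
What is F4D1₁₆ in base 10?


Positional values:
Position 0: 1 × 16^0 = 1 × 1 = 1
Position 1: D × 16^1 = 13 × 16 = 208
Position 2: 4 × 16^2 = 4 × 256 = 1024
Position 3: F × 16^3 = 15 × 4096 = 61440
Sum = 1 + 208 + 1024 + 61440
= 62673


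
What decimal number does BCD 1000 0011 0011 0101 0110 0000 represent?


Each 4-bit group → digit:
  1000 → 8
  0011 → 3
  0011 → 3
  0101 → 5
  0110 → 6
  0000 → 0
= 833560


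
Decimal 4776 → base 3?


Divide by 3 repeatedly:
4776 ÷ 3 = 1592 remainder 0
1592 ÷ 3 = 530 remainder 2
530 ÷ 3 = 176 remainder 2
176 ÷ 3 = 58 remainder 2
58 ÷ 3 = 19 remainder 1
19 ÷ 3 = 6 remainder 1
6 ÷ 3 = 2 remainder 0
2 ÷ 3 = 0 remainder 2
Reading remainders bottom-up:
= 20112220


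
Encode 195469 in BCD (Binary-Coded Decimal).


Each digit → 4-bit binary:
  1 → 0001
  9 → 1001
  5 → 0101
  4 → 0100
  6 → 0110
  9 → 1001
= 0001 1001 0101 0100 0110 1001


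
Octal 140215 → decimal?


Positional values:
Position 0: 5 × 8^0 = 5
Position 1: 1 × 8^1 = 8
Position 2: 2 × 8^2 = 128
Position 3: 0 × 8^3 = 0
Position 4: 4 × 8^4 = 16384
Position 5: 1 × 8^5 = 32768
Sum = 5 + 8 + 128 + 0 + 16384 + 32768
= 49293


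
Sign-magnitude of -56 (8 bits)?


Sign bit: 1 (negative)
Magnitude: 56 = 0111000
= 10111000


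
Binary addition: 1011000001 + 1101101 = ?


Align and add column by column (LSB to MSB, carry propagating):
  01011000001
+ 00001101101
  -----------
  col 0: 1 + 1 + 0 (carry in) = 2 → bit 0, carry out 1
  col 1: 0 + 0 + 1 (carry in) = 1 → bit 1, carry out 0
  col 2: 0 + 1 + 0 (carry in) = 1 → bit 1, carry out 0
  col 3: 0 + 1 + 0 (carry in) = 1 → bit 1, carry out 0
  col 4: 0 + 0 + 0 (carry in) = 0 → bit 0, carry out 0
  col 5: 0 + 1 + 0 (carry in) = 1 → bit 1, carry out 0
  col 6: 1 + 1 + 0 (carry in) = 2 → bit 0, carry out 1
  col 7: 1 + 0 + 1 (carry in) = 2 → bit 0, carry out 1
  col 8: 0 + 0 + 1 (carry in) = 1 → bit 1, carry out 0
  col 9: 1 + 0 + 0 (carry in) = 1 → bit 1, carry out 0
  col 10: 0 + 0 + 0 (carry in) = 0 → bit 0, carry out 0
Reading bits MSB→LSB: 01100101110
Strip leading zeros: 1100101110
= 1100101110


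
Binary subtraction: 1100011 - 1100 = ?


Align and subtract column by column (LSB to MSB, borrowing when needed):
  1100011
- 0001100
  -------
  col 0: (1 - 0 borrow-in) - 0 → 1 - 0 = 1, borrow out 0
  col 1: (1 - 0 borrow-in) - 0 → 1 - 0 = 1, borrow out 0
  col 2: (0 - 0 borrow-in) - 1 → borrow from next column: (0+2) - 1 = 1, borrow out 1
  col 3: (0 - 1 borrow-in) - 1 → borrow from next column: (-1+2) - 1 = 0, borrow out 1
  col 4: (0 - 1 borrow-in) - 0 → borrow from next column: (-1+2) - 0 = 1, borrow out 1
  col 5: (1 - 1 borrow-in) - 0 → 0 - 0 = 0, borrow out 0
  col 6: (1 - 0 borrow-in) - 0 → 1 - 0 = 1, borrow out 0
Reading bits MSB→LSB: 1010111
Strip leading zeros: 1010111
= 1010111


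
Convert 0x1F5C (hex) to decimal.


Positional values:
Position 0: C × 16^0 = 12 × 1 = 12
Position 1: 5 × 16^1 = 5 × 16 = 80
Position 2: F × 16^2 = 15 × 256 = 3840
Position 3: 1 × 16^3 = 1 × 4096 = 4096
Sum = 12 + 80 + 3840 + 4096
= 8028


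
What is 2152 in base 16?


Divide by 16 repeatedly:
2152 ÷ 16 = 134 remainder 8 (8)
134 ÷ 16 = 8 remainder 6 (6)
8 ÷ 16 = 0 remainder 8 (8)
Reading remainders bottom-up:
= 0x868


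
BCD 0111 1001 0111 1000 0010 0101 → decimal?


Each 4-bit group → digit:
  0111 → 7
  1001 → 9
  0111 → 7
  1000 → 8
  0010 → 2
  0101 → 5
= 797825


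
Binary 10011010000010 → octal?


Group into 3-bit groups: 010011010000010
  010 = 2
  011 = 3
  010 = 2
  000 = 0
  010 = 2
= 0o23202


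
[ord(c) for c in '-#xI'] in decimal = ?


String: '-#xI'  (4 characters)
Per-character ASCII lookup:
  '-': special character: '-' = 45
  '#': special character: '#' = 35
  'x': lowercase starts at 97: 'x' = 97 + 23 = 120
  'I': uppercase starts at 65: 'I' = 65 + 8 = 73
= 45 35 120 73


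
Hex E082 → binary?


Each hex digit → 4 binary bits:
  E = 1110
  0 = 0000
  8 = 1000
  2 = 0010
Concatenate: 1110 0000 1000 0010
= 1110000010000010


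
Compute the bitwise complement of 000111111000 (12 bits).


Original: 000111111000
Invert all bits:
  bit 0: 0 → 1
  bit 1: 0 → 1
  bit 2: 0 → 1
  bit 3: 1 → 0
  bit 4: 1 → 0
  bit 5: 1 → 0
  bit 6: 1 → 0
  bit 7: 1 → 0
  bit 8: 1 → 0
  bit 9: 0 → 1
  bit 10: 0 → 1
  bit 11: 0 → 1
= 111000000111


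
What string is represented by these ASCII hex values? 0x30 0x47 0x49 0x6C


Codes (hex): 0x30 0x47 0x49 0x6C
Per-code ASCII lookup:
  0x30 = 48  (range 48-57: digits, 48 - 48 = 0) → '0'
  0x47 = 71  (range 65-90: uppercase, 71 - 65 = 6) → 'G'
  0x49 = 73  (range 65-90: uppercase, 73 - 65 = 8) → 'I'
  0x6C = 108  (range 97-122: lowercase, 108 - 97 = 11) → 'l'
= '0GIl'


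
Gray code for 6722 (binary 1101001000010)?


Binary: 1101001000010
Gray code: G = B XOR (B >> 1)
B >> 1 = 0110100100001
1101001000010 XOR 0110100100001:
  1 XOR 0 = 1
  1 XOR 1 = 0
  0 XOR 1 = 1
  1 XOR 0 = 1
  0 XOR 1 = 1
  0 XOR 0 = 0
  1 XOR 0 = 1
  0 XOR 1 = 1
  0 XOR 0 = 0
  0 XOR 0 = 0
  0 XOR 0 = 0
  1 XOR 0 = 1
  0 XOR 1 = 1
= 1011101100011


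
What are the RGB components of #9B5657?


Hex: #9B5657
R = 9B₁₆ = 155
G = 56₁₆ = 86
B = 57₁₆ = 87
= RGB(155, 86, 87)


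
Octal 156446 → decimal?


Positional values:
Position 0: 6 × 8^0 = 6
Position 1: 4 × 8^1 = 32
Position 2: 4 × 8^2 = 256
Position 3: 6 × 8^3 = 3072
Position 4: 5 × 8^4 = 20480
Position 5: 1 × 8^5 = 32768
Sum = 6 + 32 + 256 + 3072 + 20480 + 32768
= 56614


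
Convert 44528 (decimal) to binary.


Divide by 2 repeatedly:
44528 ÷ 2 = 22264 remainder 0
22264 ÷ 2 = 11132 remainder 0
11132 ÷ 2 = 5566 remainder 0
5566 ÷ 2 = 2783 remainder 0
2783 ÷ 2 = 1391 remainder 1
1391 ÷ 2 = 695 remainder 1
695 ÷ 2 = 347 remainder 1
347 ÷ 2 = 173 remainder 1
173 ÷ 2 = 86 remainder 1
86 ÷ 2 = 43 remainder 0
43 ÷ 2 = 21 remainder 1
21 ÷ 2 = 10 remainder 1
10 ÷ 2 = 5 remainder 0
5 ÷ 2 = 2 remainder 1
2 ÷ 2 = 1 remainder 0
1 ÷ 2 = 0 remainder 1
Reading remainders bottom-up:
= 1010110111110000


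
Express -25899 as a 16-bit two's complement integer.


Original: 0110010100101011
Step 1 - Invert all bits: 1001101011010100
Step 2 - Add 1: 1001101011010100 + 1
= 1001101011010101 (represents -25899)


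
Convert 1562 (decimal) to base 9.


Divide by 9 repeatedly:
1562 ÷ 9 = 173 remainder 5
173 ÷ 9 = 19 remainder 2
19 ÷ 9 = 2 remainder 1
2 ÷ 9 = 0 remainder 2
Reading remainders bottom-up:
= 2125


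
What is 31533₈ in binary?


Each octal digit → 3 binary bits:
  3 = 011
  1 = 001
  5 = 101
  3 = 011
  3 = 011
Concatenate: 011 001 101 011 011
= 011001101011011


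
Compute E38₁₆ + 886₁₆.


Align and add column by column (LSB to MSB, each column mod 16 with carry):
  0E38
+ 0886
  ----
  col 0: 8(8) + 6(6) + 0 (carry in) = 14 → E(14), carry out 0
  col 1: 3(3) + 8(8) + 0 (carry in) = 11 → B(11), carry out 0
  col 2: E(14) + 8(8) + 0 (carry in) = 22 → 6(6), carry out 1
  col 3: 0(0) + 0(0) + 1 (carry in) = 1 → 1(1), carry out 0
Reading digits MSB→LSB: 16BE
Strip leading zeros: 16BE
= 0x16BE


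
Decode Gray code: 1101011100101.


Gray code: 1101011100101
MSB stays the same: 1
Each subsequent bit = prev_binary XOR current_gray:
  B[1] = 1 XOR 1 = 0
  B[2] = 0 XOR 0 = 0
  B[3] = 0 XOR 1 = 1
  B[4] = 1 XOR 0 = 1
  B[5] = 1 XOR 1 = 0
  B[6] = 0 XOR 1 = 1
  B[7] = 1 XOR 1 = 0
  B[8] = 0 XOR 0 = 0
  B[9] = 0 XOR 0 = 0
  B[10] = 0 XOR 1 = 1
  B[11] = 1 XOR 0 = 1
  B[12] = 1 XOR 1 = 0
= 1001101000110 (4934 decimal)


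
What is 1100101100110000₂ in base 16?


Group into 4-bit nibbles: 1100101100110000
  1100 = C
  1011 = B
  0011 = 3
  0000 = 0
= 0xCB30


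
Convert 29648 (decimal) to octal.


Divide by 8 repeatedly:
29648 ÷ 8 = 3706 remainder 0
3706 ÷ 8 = 463 remainder 2
463 ÷ 8 = 57 remainder 7
57 ÷ 8 = 7 remainder 1
7 ÷ 8 = 0 remainder 7
Reading remainders bottom-up:
= 0o71720


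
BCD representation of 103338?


Each digit → 4-bit binary:
  1 → 0001
  0 → 0000
  3 → 0011
  3 → 0011
  3 → 0011
  8 → 1000
= 0001 0000 0011 0011 0011 1000


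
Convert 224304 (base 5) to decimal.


Positional values (base 5):
  4 × 5^0 = 4 × 1 = 4
  0 × 5^1 = 0 × 5 = 0
  3 × 5^2 = 3 × 25 = 75
  4 × 5^3 = 4 × 125 = 500
  2 × 5^4 = 2 × 625 = 1250
  2 × 5^5 = 2 × 3125 = 6250
Sum = 4 + 0 + 75 + 500 + 1250 + 6250
= 8079


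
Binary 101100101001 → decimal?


Positional values:
Bit 0: 1 × 2^0 = 1
Bit 3: 1 × 2^3 = 8
Bit 5: 1 × 2^5 = 32
Bit 8: 1 × 2^8 = 256
Bit 9: 1 × 2^9 = 512
Bit 11: 1 × 2^11 = 2048
Sum = 1 + 8 + 32 + 256 + 512 + 2048
= 2857


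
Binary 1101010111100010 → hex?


Group into 4-bit nibbles: 1101010111100010
  1101 = D
  0101 = 5
  1110 = E
  0010 = 2
= 0xD5E2
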